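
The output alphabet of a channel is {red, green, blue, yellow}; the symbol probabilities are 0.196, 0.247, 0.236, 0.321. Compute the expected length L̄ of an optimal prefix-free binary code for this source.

2 bits/symbol

Repeatedly combine the two least-probable nodes; the expected code length is the sum of the merged weights.
merge 49/250 + 59/250 → 54/125
merge 247/1000 + 321/1000 → 71/125
merge 54/125 + 71/125 → 1
L = 54/125 + 71/125 + 1 = 2 bits/symbol.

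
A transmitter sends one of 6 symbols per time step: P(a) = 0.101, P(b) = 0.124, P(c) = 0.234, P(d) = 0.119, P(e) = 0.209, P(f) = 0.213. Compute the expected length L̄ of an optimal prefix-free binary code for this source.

Repeatedly combine the two least-probable nodes; the expected code length is the sum of the merged weights.
merge 101/1000 + 119/1000 → 11/50
merge 31/250 + 209/1000 → 333/1000
merge 213/1000 + 11/50 → 433/1000
merge 117/500 + 333/1000 → 567/1000
merge 433/1000 + 567/1000 → 1
L = 11/50 + 333/1000 + 433/1000 + 567/1000 + 1 = 2553/1000 = 2.553 bits/symbol.

2.553 bits/symbol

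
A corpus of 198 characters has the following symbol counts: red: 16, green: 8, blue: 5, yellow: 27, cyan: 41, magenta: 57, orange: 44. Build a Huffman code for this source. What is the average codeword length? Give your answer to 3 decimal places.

Probabilities are the counts divided by 198.
Repeatedly combine the two least-probable nodes; the expected code length is the sum of the merged weights.
merge 5/198 + 4/99 → 13/198
merge 13/198 + 8/99 → 29/198
merge 3/22 + 29/198 → 28/99
merge 41/198 + 2/9 → 85/198
merge 28/99 + 19/66 → 113/198
merge 85/198 + 113/198 → 1
L = 13/198 + 29/198 + 28/99 + 85/198 + 113/198 + 1 = 247/99 ≈ 2.495 bits/symbol.

2.495 bits/symbol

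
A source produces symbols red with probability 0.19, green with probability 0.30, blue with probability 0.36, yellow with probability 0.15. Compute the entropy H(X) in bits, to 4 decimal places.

H = −Σ pᵢ log₂ pᵢ.
−0.19·log₂(0.19) = 0.4552
−0.30·log₂(0.30) = 0.5211
−0.36·log₂(0.36) = 0.5306
−0.15·log₂(0.15) = 0.4105
Sum ≈ 1.9175 → 1.9175 bits.

1.9175 bits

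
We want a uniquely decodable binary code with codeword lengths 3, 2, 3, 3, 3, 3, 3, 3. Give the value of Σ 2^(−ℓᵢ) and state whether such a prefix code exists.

1.125; no

With common denominator 2^3 = 8: Σ 2^(−ℓᵢ) = 1/8 + 2/8 + 1/8 + 1/8 + 1/8 + 1/8 + 1/8 + 1/8 = 9/8 = 1.125.
Kraft's inequality requires Σ ≤ 1; here Σ = 1.125 > 1, so no such prefix code exists.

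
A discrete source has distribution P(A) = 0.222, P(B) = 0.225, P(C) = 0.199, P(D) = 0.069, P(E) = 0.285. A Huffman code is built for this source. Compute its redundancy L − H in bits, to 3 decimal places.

Entropy H = −Σ p log₂ p ≈ 2.2120 bits.
Huffman merges: 69/1000+199/1000→67/250; 111/500+9/40→447/1000; 67/250+57/200→553/1000; 447/1000+553/1000→1. L = 567/250 ≈ 2.2680.
L − H = 2.2680 − 2.2120 = 0.056 bits.

0.056 bits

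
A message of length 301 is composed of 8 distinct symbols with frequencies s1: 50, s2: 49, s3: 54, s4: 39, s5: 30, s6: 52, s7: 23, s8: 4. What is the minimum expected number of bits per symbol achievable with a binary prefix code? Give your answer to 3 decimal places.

Probabilities are the counts divided by 301.
Repeatedly combine the two least-probable nodes; the expected code length is the sum of the merged weights.
merge 4/301 + 23/301 → 27/301
merge 27/301 + 30/301 → 57/301
merge 39/301 + 7/43 → 88/301
merge 50/301 + 52/301 → 102/301
merge 54/301 + 57/301 → 111/301
merge 88/301 + 102/301 → 190/301
merge 111/301 + 190/301 → 1
L = 27/301 + 57/301 + 88/301 + 102/301 + 111/301 + 190/301 + 1 = 876/301 ≈ 2.910 bits/symbol.

2.910 bits/symbol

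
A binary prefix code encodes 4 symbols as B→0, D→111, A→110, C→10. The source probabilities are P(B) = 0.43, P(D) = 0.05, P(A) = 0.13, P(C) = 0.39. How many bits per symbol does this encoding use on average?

1.75 bits/symbol

L̄ = Σ pᵢ·ℓᵢ = 0.43·1 + 0.05·3 + 0.13·3 + 0.39·2 = 1.75 bits/symbol.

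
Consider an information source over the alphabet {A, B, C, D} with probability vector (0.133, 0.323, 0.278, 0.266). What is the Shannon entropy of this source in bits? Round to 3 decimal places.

1.935 bits

H = −Σ pᵢ log₂ pᵢ.
−0.133·log₂(0.133) = 0.3871
−0.323·log₂(0.323) = 0.5266
−0.278·log₂(0.278) = 0.5134
−0.266·log₂(0.266) = 0.5082
Sum ≈ 1.9353 → 1.935 bits.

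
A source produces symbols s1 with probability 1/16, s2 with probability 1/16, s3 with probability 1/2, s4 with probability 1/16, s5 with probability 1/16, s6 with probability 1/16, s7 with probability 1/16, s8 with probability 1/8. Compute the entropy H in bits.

2.375 bits

Each probability is a power of 1/2, so log₂(1/p) is an integer.
H = Σ p·log₂(1/p) = 1/16·4 + 1/16·4 + 1/2·1 + 1/16·4 + 1/16·4 + 1/16·4 + 1/16·4 + 1/8·3 = 2.375 bits.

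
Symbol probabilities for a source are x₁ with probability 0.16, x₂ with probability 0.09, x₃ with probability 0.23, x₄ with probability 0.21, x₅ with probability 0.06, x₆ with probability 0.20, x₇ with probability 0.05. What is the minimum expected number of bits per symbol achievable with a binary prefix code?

2.67 bits/symbol

Repeatedly combine the two least-probable nodes; the expected code length is the sum of the merged weights.
merge 1/20 + 3/50 → 11/100
merge 9/100 + 11/100 → 1/5
merge 4/25 + 1/5 → 9/25
merge 1/5 + 21/100 → 41/100
merge 23/100 + 9/25 → 59/100
merge 41/100 + 59/100 → 1
L = 11/100 + 1/5 + 9/25 + 41/100 + 59/100 + 1 = 267/100 = 2.67 bits/symbol.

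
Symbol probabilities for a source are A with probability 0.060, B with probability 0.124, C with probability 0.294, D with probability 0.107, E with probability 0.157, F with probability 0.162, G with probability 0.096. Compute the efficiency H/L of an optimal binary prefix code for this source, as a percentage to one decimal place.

98.2%

Entropy H = −Σ p log₂ p ≈ 2.6505 bits.
Huffman merges: 3/50+12/125→39/250; 107/1000+31/250→231/1000; 39/250+157/1000→313/1000; 81/500+231/1000→393/1000; 147/500+313/1000→607/1000; 393/1000+607/1000→1. L = 27/10 ≈ 2.7000.
Efficiency = H/L = 2.6505/2.7000 = 98.2%.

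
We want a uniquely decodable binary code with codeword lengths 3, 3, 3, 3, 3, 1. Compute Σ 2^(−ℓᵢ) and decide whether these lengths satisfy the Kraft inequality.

With common denominator 2^3 = 8: Σ 2^(−ℓᵢ) = 1/8 + 1/8 + 1/8 + 1/8 + 1/8 + 4/8 = 9/8 = 1.125.
Kraft's inequality requires Σ ≤ 1; here Σ = 1.125 > 1, so no such prefix code exists.

1.125; no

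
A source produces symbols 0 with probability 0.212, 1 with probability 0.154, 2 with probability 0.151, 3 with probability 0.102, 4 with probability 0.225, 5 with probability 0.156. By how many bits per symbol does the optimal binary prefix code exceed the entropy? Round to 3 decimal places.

0.023 bits

Entropy H = −Σ p log₂ p ≈ 2.5402 bits.
Huffman merges: 51/500+151/1000→253/1000; 77/500+39/250→31/100; 53/250+9/40→437/1000; 253/1000+31/100→563/1000; 437/1000+563/1000→1. L = 2563/1000 ≈ 2.5630.
L − H = 2.5630 − 2.5402 = 0.023 bits.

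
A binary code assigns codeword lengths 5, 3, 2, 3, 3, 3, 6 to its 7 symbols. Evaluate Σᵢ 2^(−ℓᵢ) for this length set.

With common denominator 2^6 = 64: Σ 2^(−ℓᵢ) = 2/64 + 8/64 + 16/64 + 8/64 + 8/64 + 8/64 + 1/64 = 51/64 = 0.796875.

0.796875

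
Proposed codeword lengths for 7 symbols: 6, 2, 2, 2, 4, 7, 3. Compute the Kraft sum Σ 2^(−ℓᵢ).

With common denominator 2^7 = 128: Σ 2^(−ℓᵢ) = 2/128 + 32/128 + 32/128 + 32/128 + 8/128 + 1/128 + 16/128 = 123/128 = 0.9609375.

0.9609375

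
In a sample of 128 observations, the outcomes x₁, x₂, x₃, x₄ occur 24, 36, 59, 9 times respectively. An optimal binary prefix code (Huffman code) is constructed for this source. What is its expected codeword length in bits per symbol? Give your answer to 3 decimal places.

Probabilities are the counts divided by 128.
Repeatedly combine the two least-probable nodes; the expected code length is the sum of the merged weights.
merge 9/128 + 3/16 → 33/128
merge 33/128 + 9/32 → 69/128
merge 59/128 + 69/128 → 1
L = 33/128 + 69/128 + 1 = 115/64 ≈ 1.797 bits/symbol.

1.797 bits/symbol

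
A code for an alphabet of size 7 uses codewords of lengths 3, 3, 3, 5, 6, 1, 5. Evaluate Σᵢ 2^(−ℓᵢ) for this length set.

0.953125

With common denominator 2^6 = 64: Σ 2^(−ℓᵢ) = 8/64 + 8/64 + 8/64 + 2/64 + 1/64 + 32/64 + 2/64 = 61/64 = 0.953125.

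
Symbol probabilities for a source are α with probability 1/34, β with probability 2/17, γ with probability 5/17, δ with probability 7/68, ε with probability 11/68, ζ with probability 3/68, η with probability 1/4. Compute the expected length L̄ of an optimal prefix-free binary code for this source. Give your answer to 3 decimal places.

Repeatedly combine the two least-probable nodes; the expected code length is the sum of the merged weights.
merge 1/34 + 3/68 → 5/68
merge 5/68 + 7/68 → 3/17
merge 2/17 + 11/68 → 19/68
merge 3/17 + 1/4 → 29/68
merge 19/68 + 5/17 → 39/68
merge 29/68 + 39/68 → 1
L = 5/68 + 3/17 + 19/68 + 29/68 + 39/68 + 1 = 43/17 ≈ 2.529 bits/symbol.

2.529 bits/symbol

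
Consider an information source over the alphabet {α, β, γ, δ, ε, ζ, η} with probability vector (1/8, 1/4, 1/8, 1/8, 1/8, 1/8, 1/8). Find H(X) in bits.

2.75 bits

Each probability is a power of 1/2, so log₂(1/p) is an integer.
H = Σ p·log₂(1/p) = 1/8·3 + 1/4·2 + 1/8·3 + 1/8·3 + 1/8·3 + 1/8·3 + 1/8·3 = 2.75 bits.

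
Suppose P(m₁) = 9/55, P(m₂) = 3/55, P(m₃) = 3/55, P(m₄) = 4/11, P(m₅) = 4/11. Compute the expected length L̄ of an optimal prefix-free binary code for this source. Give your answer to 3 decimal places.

2.018 bits/symbol

Repeatedly combine the two least-probable nodes; the expected code length is the sum of the merged weights.
merge 3/55 + 3/55 → 6/55
merge 6/55 + 9/55 → 3/11
merge 3/11 + 4/11 → 7/11
merge 4/11 + 7/11 → 1
L = 6/55 + 3/11 + 7/11 + 1 = 111/55 ≈ 2.018 bits/symbol.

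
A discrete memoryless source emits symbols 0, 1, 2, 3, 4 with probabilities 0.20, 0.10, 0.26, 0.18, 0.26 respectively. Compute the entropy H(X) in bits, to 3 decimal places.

H = −Σ pᵢ log₂ pᵢ.
−0.20·log₂(0.20) = 0.4644
−0.10·log₂(0.10) = 0.3322
−0.26·log₂(0.26) = 0.5053
−0.18·log₂(0.18) = 0.4453
−0.26·log₂(0.26) = 0.5053
Sum ≈ 2.2525 → 2.252 bits.

2.252 bits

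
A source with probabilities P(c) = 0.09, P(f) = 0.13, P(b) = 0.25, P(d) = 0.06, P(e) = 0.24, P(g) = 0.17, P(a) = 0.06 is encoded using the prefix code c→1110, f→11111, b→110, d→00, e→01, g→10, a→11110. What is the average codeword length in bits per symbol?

L̄ = Σ pᵢ·ℓᵢ = 0.09·4 + 0.13·5 + 0.25·3 + 0.06·2 + 0.24·2 + 0.17·2 + 0.06·5 = 3 bits/symbol.

3 bits/symbol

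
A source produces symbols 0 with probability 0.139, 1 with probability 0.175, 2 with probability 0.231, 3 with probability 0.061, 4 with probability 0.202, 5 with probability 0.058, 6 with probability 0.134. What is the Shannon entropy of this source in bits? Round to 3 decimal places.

H = −Σ pᵢ log₂ pᵢ.
−0.139·log₂(0.139) = 0.3957
−0.175·log₂(0.175) = 0.4401
−0.231·log₂(0.231) = 0.4883
−0.061·log₂(0.061) = 0.2461
−0.202·log₂(0.202) = 0.4661
−0.058·log₂(0.058) = 0.2383
−0.134·log₂(0.134) = 0.3886
Sum ≈ 2.6632 → 2.663 bits.

2.663 bits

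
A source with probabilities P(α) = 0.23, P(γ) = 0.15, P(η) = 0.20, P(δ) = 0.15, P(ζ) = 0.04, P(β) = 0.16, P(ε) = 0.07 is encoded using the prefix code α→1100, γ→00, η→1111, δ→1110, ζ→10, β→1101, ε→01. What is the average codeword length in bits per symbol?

3.48 bits/symbol

L̄ = Σ pᵢ·ℓᵢ = 0.23·4 + 0.15·2 + 0.20·4 + 0.15·4 + 0.04·2 + 0.16·4 + 0.07·2 = 3.48 bits/symbol.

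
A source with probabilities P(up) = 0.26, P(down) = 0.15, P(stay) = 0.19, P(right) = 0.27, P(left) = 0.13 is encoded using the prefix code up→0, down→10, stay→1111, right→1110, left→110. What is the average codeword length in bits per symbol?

L̄ = Σ pᵢ·ℓᵢ = 0.26·1 + 0.15·2 + 0.19·4 + 0.27·4 + 0.13·3 = 2.79 bits/symbol.

2.79 bits/symbol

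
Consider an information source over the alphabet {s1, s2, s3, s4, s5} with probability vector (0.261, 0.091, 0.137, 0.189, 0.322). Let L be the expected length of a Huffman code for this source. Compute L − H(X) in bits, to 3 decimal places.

0.034 bits

Entropy H = −Σ p log₂ p ≈ 2.1940 bits.
Huffman merges: 91/1000+137/1000→57/250; 189/1000+57/250→417/1000; 261/1000+161/500→583/1000; 417/1000+583/1000→1. L = 557/250 ≈ 2.2280.
L − H = 2.2280 − 2.1940 = 0.034 bits.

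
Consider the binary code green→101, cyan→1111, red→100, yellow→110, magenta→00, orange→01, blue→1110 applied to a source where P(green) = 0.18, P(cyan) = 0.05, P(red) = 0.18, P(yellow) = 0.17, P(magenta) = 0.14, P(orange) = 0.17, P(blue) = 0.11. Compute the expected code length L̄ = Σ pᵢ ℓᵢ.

2.85 bits/symbol

L̄ = Σ pᵢ·ℓᵢ = 0.18·3 + 0.05·4 + 0.18·3 + 0.17·3 + 0.14·2 + 0.17·2 + 0.11·4 = 2.85 bits/symbol.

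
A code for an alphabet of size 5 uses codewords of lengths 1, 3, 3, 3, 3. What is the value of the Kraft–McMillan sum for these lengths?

With common denominator 2^3 = 8: Σ 2^(−ℓᵢ) = 4/8 + 1/8 + 1/8 + 1/8 + 1/8 = 8/8 = 1.

1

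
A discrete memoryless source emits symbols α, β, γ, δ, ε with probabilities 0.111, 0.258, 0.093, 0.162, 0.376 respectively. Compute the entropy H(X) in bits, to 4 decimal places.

2.1310 bits

H = −Σ pᵢ log₂ pᵢ.
−0.111·log₂(0.111) = 0.3520
−0.258·log₂(0.258) = 0.5043
−0.093·log₂(0.093) = 0.3187
−0.162·log₂(0.162) = 0.4254
−0.376·log₂(0.376) = 0.5306
Sum ≈ 2.1310 → 2.1310 bits.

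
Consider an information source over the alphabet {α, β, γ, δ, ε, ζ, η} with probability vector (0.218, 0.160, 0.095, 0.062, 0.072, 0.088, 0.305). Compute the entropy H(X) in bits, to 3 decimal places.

H = −Σ pᵢ log₂ pᵢ.
−0.218·log₂(0.218) = 0.4791
−0.160·log₂(0.160) = 0.4230
−0.095·log₂(0.095) = 0.3226
−0.062·log₂(0.062) = 0.2487
−0.072·log₂(0.072) = 0.2733
−0.088·log₂(0.088) = 0.3086
−0.305·log₂(0.305) = 0.5225
Sum ≈ 2.5778 → 2.578 bits.

2.578 bits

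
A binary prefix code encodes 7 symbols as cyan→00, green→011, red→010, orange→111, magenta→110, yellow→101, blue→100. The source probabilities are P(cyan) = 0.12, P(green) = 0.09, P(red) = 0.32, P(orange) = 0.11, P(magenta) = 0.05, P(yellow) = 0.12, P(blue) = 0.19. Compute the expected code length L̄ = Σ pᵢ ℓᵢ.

2.88 bits/symbol

L̄ = Σ pᵢ·ℓᵢ = 0.12·2 + 0.09·3 + 0.32·3 + 0.11·3 + 0.05·3 + 0.12·3 + 0.19·3 = 2.88 bits/symbol.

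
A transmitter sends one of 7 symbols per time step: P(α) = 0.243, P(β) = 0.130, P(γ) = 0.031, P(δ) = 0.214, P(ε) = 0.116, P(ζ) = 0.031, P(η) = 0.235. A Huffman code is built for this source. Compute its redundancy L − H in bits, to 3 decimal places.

0.031 bits

Entropy H = −Σ p log₂ p ≈ 2.5168 bits.
Huffman merges: 31/1000+31/1000→31/500; 31/500+29/250→89/500; 13/100+89/500→77/250; 107/500+47/200→449/1000; 243/1000+77/250→551/1000; 449/1000+551/1000→1. L = 637/250 ≈ 2.5480.
L − H = 2.5480 − 2.5168 = 0.031 bits.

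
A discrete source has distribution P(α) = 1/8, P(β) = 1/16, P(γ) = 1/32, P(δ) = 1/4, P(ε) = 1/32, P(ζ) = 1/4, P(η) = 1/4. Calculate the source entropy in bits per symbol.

2.4375 bits

Each probability is a power of 1/2, so log₂(1/p) is an integer.
H = Σ p·log₂(1/p) = 1/8·3 + 1/16·4 + 1/32·5 + 1/4·2 + 1/32·5 + 1/4·2 + 1/4·2 = 2.4375 bits.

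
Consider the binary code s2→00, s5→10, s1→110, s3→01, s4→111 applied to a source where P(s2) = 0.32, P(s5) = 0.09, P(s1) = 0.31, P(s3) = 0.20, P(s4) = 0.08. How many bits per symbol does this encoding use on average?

L̄ = Σ pᵢ·ℓᵢ = 0.32·2 + 0.09·2 + 0.31·3 + 0.20·2 + 0.08·3 = 2.39 bits/symbol.

2.39 bits/symbol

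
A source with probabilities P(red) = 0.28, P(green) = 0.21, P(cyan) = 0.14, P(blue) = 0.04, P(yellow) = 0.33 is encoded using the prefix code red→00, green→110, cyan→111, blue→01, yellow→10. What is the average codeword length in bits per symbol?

L̄ = Σ pᵢ·ℓᵢ = 0.28·2 + 0.21·3 + 0.14·3 + 0.04·2 + 0.33·2 = 2.35 bits/symbol.

2.35 bits/symbol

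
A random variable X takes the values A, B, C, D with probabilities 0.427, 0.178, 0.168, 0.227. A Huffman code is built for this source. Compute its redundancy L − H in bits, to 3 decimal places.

Entropy H = −Σ p log₂ p ≈ 1.8854 bits.
Huffman merges: 21/125+89/500→173/500; 227/1000+173/500→573/1000; 427/1000+573/1000→1. L = 1919/1000 ≈ 1.9190.
L − H = 1.9190 − 1.8854 = 0.034 bits.

0.034 bits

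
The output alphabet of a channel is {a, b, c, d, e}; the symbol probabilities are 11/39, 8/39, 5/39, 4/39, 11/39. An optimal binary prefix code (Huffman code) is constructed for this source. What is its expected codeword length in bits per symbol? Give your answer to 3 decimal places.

2.231 bits/symbol

Repeatedly combine the two least-probable nodes; the expected code length is the sum of the merged weights.
merge 4/39 + 5/39 → 3/13
merge 8/39 + 3/13 → 17/39
merge 11/39 + 11/39 → 22/39
merge 17/39 + 22/39 → 1
L = 3/13 + 17/39 + 22/39 + 1 = 29/13 ≈ 2.231 bits/symbol.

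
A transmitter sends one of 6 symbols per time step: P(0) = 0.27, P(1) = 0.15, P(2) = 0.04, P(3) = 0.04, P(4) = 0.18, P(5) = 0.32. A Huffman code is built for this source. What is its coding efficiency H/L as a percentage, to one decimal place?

98.0%

Entropy H = −Σ p log₂ p ≈ 2.2634 bits.
Huffman merges: 1/25+1/25→2/25; 2/25+3/20→23/100; 9/50+23/100→41/100; 27/100+8/25→59/100; 41/100+59/100→1. L = 231/100 ≈ 2.3100.
Efficiency = H/L = 2.2634/2.3100 = 98.0%.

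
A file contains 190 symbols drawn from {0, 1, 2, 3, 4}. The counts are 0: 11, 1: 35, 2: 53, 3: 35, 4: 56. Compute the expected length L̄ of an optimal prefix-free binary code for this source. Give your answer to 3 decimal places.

2.242 bits/symbol

Probabilities are the counts divided by 190.
Repeatedly combine the two least-probable nodes; the expected code length is the sum of the merged weights.
merge 11/190 + 7/38 → 23/95
merge 7/38 + 23/95 → 81/190
merge 53/190 + 28/95 → 109/190
merge 81/190 + 109/190 → 1
L = 23/95 + 81/190 + 109/190 + 1 = 213/95 ≈ 2.242 bits/symbol.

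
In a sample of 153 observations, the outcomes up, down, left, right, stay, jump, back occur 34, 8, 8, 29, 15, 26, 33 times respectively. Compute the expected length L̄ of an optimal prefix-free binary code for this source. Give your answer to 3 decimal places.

2.667 bits/symbol

Probabilities are the counts divided by 153.
Repeatedly combine the two least-probable nodes; the expected code length is the sum of the merged weights.
merge 8/153 + 8/153 → 16/153
merge 5/51 + 16/153 → 31/153
merge 26/153 + 29/153 → 55/153
merge 31/153 + 11/51 → 64/153
merge 2/9 + 55/153 → 89/153
merge 64/153 + 89/153 → 1
L = 16/153 + 31/153 + 55/153 + 64/153 + 89/153 + 1 = 8/3 ≈ 2.667 bits/symbol.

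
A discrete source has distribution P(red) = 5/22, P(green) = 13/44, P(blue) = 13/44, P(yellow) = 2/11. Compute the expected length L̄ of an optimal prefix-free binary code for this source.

Repeatedly combine the two least-probable nodes; the expected code length is the sum of the merged weights.
merge 2/11 + 5/22 → 9/22
merge 13/44 + 13/44 → 13/22
merge 9/22 + 13/22 → 1
L = 9/22 + 13/22 + 1 = 2 bits/symbol.

2 bits/symbol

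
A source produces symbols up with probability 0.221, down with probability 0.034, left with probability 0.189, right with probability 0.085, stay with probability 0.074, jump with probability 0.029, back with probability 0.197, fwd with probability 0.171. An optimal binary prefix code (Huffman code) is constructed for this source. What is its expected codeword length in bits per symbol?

2.782 bits/symbol

Repeatedly combine the two least-probable nodes; the expected code length is the sum of the merged weights.
merge 29/1000 + 17/500 → 63/1000
merge 63/1000 + 37/500 → 137/1000
merge 17/200 + 137/1000 → 111/500
merge 171/1000 + 189/1000 → 9/25
merge 197/1000 + 221/1000 → 209/500
merge 111/500 + 9/25 → 291/500
merge 209/500 + 291/500 → 1
L = 63/1000 + 137/1000 + 111/500 + 9/25 + 209/500 + 291/500 + 1 = 1391/500 = 2.782 bits/symbol.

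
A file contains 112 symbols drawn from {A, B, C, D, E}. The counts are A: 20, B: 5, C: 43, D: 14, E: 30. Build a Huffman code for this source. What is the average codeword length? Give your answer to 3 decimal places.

Probabilities are the counts divided by 112.
Repeatedly combine the two least-probable nodes; the expected code length is the sum of the merged weights.
merge 5/112 + 1/8 → 19/112
merge 19/112 + 5/28 → 39/112
merge 15/56 + 39/112 → 69/112
merge 43/112 + 69/112 → 1
L = 19/112 + 39/112 + 69/112 + 1 = 239/112 ≈ 2.134 bits/symbol.

2.134 bits/symbol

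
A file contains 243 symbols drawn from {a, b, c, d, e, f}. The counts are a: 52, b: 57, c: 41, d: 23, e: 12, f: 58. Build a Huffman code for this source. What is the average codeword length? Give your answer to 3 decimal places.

Probabilities are the counts divided by 243.
Repeatedly combine the two least-probable nodes; the expected code length is the sum of the merged weights.
merge 4/81 + 23/243 → 35/243
merge 35/243 + 41/243 → 76/243
merge 52/243 + 19/81 → 109/243
merge 58/243 + 76/243 → 134/243
merge 109/243 + 134/243 → 1
L = 35/243 + 76/243 + 109/243 + 134/243 + 1 = 199/81 ≈ 2.457 bits/symbol.

2.457 bits/symbol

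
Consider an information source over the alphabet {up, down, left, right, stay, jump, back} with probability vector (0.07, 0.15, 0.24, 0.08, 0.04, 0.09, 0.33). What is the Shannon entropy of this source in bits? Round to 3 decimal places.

H = −Σ pᵢ log₂ pᵢ.
−0.07·log₂(0.07) = 0.2686
−0.15·log₂(0.15) = 0.4105
−0.24·log₂(0.24) = 0.4941
−0.08·log₂(0.08) = 0.2915
−0.04·log₂(0.04) = 0.1858
−0.09·log₂(0.09) = 0.3127
−0.33·log₂(0.33) = 0.5278
Sum ≈ 2.4910 → 2.491 bits.

2.491 bits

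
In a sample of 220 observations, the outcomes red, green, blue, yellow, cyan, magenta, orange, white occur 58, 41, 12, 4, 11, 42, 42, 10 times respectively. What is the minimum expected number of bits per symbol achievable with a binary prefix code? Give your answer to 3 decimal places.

2.691 bits/symbol

Probabilities are the counts divided by 220.
Repeatedly combine the two least-probable nodes; the expected code length is the sum of the merged weights.
merge 1/55 + 1/22 → 7/110
merge 1/20 + 3/55 → 23/220
merge 7/110 + 23/220 → 37/220
merge 37/220 + 41/220 → 39/110
merge 21/110 + 21/110 → 21/55
merge 29/110 + 39/110 → 34/55
merge 21/55 + 34/55 → 1
L = 7/110 + 23/220 + 37/220 + 39/110 + 21/55 + 34/55 + 1 = 148/55 ≈ 2.691 bits/symbol.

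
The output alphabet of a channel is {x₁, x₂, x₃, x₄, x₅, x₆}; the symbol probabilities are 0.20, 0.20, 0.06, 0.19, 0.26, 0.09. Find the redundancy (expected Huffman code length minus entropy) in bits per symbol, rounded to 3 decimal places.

0.045 bits

Entropy H = −Σ p log₂ p ≈ 2.4455 bits.
Huffman merges: 3/50+9/100→3/20; 3/20+19/100→17/50; 1/5+1/5→2/5; 13/50+17/50→3/5; 2/5+3/5→1. L = 249/100 ≈ 2.4900.
L − H = 2.4900 − 2.4455 = 0.045 bits.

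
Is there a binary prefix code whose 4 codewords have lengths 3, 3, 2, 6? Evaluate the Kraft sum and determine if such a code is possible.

0.515625; yes

With common denominator 2^6 = 64: Σ 2^(−ℓᵢ) = 8/64 + 8/64 + 16/64 + 1/64 = 33/64 = 0.515625.
Kraft's inequality requires Σ ≤ 1; here Σ = 0.515625 ≤ 1, so such a prefix code exists.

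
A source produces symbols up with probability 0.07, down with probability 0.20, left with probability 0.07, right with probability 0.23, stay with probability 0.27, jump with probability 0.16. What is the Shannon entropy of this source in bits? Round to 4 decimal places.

H = −Σ pᵢ log₂ pᵢ.
−0.07·log₂(0.07) = 0.2686
−0.20·log₂(0.20) = 0.4644
−0.07·log₂(0.07) = 0.2686
−0.23·log₂(0.23) = 0.4877
−0.27·log₂(0.27) = 0.5100
−0.16·log₂(0.16) = 0.4230
Sum ≈ 2.4222 → 2.4222 bits.

2.4222 bits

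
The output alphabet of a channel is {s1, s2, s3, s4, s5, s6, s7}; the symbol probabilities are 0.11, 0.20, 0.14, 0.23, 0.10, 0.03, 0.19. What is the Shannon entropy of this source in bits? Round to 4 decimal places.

2.6386 bits

H = −Σ pᵢ log₂ pᵢ.
−0.11·log₂(0.11) = 0.3503
−0.20·log₂(0.20) = 0.4644
−0.14·log₂(0.14) = 0.3971
−0.23·log₂(0.23) = 0.4877
−0.10·log₂(0.10) = 0.3322
−0.03·log₂(0.03) = 0.1518
−0.19·log₂(0.19) = 0.4552
Sum ≈ 2.6386 → 2.6386 bits.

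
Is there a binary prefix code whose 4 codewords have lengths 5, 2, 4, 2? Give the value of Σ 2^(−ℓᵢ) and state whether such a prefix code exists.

0.59375; yes

With common denominator 2^5 = 32: Σ 2^(−ℓᵢ) = 1/32 + 8/32 + 2/32 + 8/32 = 19/32 = 0.59375.
Kraft's inequality requires Σ ≤ 1; here Σ = 0.59375 ≤ 1, so such a prefix code exists.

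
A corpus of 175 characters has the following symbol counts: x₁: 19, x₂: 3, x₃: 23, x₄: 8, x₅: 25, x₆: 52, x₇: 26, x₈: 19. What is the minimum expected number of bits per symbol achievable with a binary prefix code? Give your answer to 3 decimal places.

Probabilities are the counts divided by 175.
Repeatedly combine the two least-probable nodes; the expected code length is the sum of the merged weights.
merge 3/175 + 8/175 → 11/175
merge 11/175 + 19/175 → 6/35
merge 19/175 + 23/175 → 6/25
merge 1/7 + 26/175 → 51/175
merge 6/35 + 6/25 → 72/175
merge 51/175 + 52/175 → 103/175
merge 72/175 + 103/175 → 1
L = 11/175 + 6/35 + 6/25 + 51/175 + 72/175 + 103/175 + 1 = 484/175 ≈ 2.766 bits/symbol.

2.766 bits/symbol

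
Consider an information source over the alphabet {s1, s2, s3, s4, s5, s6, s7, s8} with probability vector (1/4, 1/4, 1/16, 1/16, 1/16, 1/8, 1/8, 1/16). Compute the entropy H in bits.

2.75 bits

Each probability is a power of 1/2, so log₂(1/p) is an integer.
H = Σ p·log₂(1/p) = 1/4·2 + 1/4·2 + 1/16·4 + 1/16·4 + 1/16·4 + 1/8·3 + 1/8·3 + 1/16·4 = 2.75 bits.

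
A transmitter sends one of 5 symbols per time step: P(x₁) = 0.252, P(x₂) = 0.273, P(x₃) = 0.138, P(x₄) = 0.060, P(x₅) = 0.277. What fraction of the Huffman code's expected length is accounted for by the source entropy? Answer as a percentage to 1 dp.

98.4%

Entropy H = −Σ p log₂ p ≈ 2.1633 bits.
Huffman merges: 3/50+69/500→99/500; 99/500+63/250→9/20; 273/1000+277/1000→11/20; 9/20+11/20→1. L = 1099/500 ≈ 2.1980.
Efficiency = H/L = 2.1633/2.1980 = 98.4%.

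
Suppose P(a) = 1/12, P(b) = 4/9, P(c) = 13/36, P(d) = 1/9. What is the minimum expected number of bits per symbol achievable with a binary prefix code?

Repeatedly combine the two least-probable nodes; the expected code length is the sum of the merged weights.
merge 1/12 + 1/9 → 7/36
merge 7/36 + 13/36 → 5/9
merge 4/9 + 5/9 → 1
L = 7/36 + 5/9 + 1 = 7/4 = 1.75 bits/symbol.

1.75 bits/symbol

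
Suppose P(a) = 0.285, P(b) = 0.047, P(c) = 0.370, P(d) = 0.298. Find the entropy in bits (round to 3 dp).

H = −Σ pᵢ log₂ pᵢ.
−0.285·log₂(0.285) = 0.5161
−0.047·log₂(0.047) = 0.2073
−0.370·log₂(0.370) = 0.5307
−0.298·log₂(0.298) = 0.5205
Sum ≈ 1.7747 → 1.775 bits.

1.775 bits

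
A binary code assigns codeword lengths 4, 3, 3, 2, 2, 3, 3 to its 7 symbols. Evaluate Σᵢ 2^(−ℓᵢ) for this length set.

With common denominator 2^4 = 16: Σ 2^(−ℓᵢ) = 1/16 + 2/16 + 2/16 + 4/16 + 4/16 + 2/16 + 2/16 = 17/16 = 1.0625.

1.0625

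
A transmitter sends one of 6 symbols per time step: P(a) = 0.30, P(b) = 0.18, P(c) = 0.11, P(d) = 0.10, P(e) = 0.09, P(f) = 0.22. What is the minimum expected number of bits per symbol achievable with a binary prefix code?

2.48 bits/symbol

Repeatedly combine the two least-probable nodes; the expected code length is the sum of the merged weights.
merge 9/100 + 1/10 → 19/100
merge 11/100 + 9/50 → 29/100
merge 19/100 + 11/50 → 41/100
merge 29/100 + 3/10 → 59/100
merge 41/100 + 59/100 → 1
L = 19/100 + 29/100 + 41/100 + 59/100 + 1 = 62/25 = 2.48 bits/symbol.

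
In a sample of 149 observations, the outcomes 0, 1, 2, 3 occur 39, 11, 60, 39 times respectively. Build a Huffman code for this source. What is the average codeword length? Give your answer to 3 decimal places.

1.933 bits/symbol

Probabilities are the counts divided by 149.
Repeatedly combine the two least-probable nodes; the expected code length is the sum of the merged weights.
merge 11/149 + 39/149 → 50/149
merge 39/149 + 50/149 → 89/149
merge 60/149 + 89/149 → 1
L = 50/149 + 89/149 + 1 = 288/149 ≈ 1.933 bits/symbol.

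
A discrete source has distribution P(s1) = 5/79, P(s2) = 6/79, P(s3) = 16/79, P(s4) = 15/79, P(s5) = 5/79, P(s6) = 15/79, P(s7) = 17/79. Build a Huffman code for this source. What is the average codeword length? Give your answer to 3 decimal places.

2.709 bits/symbol

Repeatedly combine the two least-probable nodes; the expected code length is the sum of the merged weights.
merge 5/79 + 5/79 → 10/79
merge 6/79 + 10/79 → 16/79
merge 15/79 + 15/79 → 30/79
merge 16/79 + 16/79 → 32/79
merge 17/79 + 30/79 → 47/79
merge 32/79 + 47/79 → 1
L = 10/79 + 16/79 + 30/79 + 32/79 + 47/79 + 1 = 214/79 ≈ 2.709 bits/symbol.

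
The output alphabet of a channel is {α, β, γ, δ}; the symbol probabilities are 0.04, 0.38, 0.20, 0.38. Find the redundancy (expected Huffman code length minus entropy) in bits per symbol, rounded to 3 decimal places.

0.149 bits

Entropy H = −Σ p log₂ p ≈ 1.7110 bits.
Huffman merges: 1/25+1/5→6/25; 6/25+19/50→31/50; 19/50+31/50→1. L = 93/50 ≈ 1.8600.
L − H = 1.8600 − 1.7110 = 0.149 bits.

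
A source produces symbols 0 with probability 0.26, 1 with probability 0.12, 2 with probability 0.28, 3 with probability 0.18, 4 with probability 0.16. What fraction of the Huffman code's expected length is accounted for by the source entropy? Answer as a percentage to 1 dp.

Entropy H = −Σ p log₂ p ≈ 2.2549 bits.
Huffman merges: 3/25+4/25→7/25; 9/50+13/50→11/25; 7/25+7/25→14/25; 11/25+14/25→1. L = 57/25 ≈ 2.2800.
Efficiency = H/L = 2.2549/2.2800 = 98.9%.

98.9%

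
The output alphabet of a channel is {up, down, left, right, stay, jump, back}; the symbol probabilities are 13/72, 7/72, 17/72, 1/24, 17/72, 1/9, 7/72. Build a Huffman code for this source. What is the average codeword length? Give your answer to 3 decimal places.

Repeatedly combine the two least-probable nodes; the expected code length is the sum of the merged weights.
merge 1/24 + 7/72 → 5/36
merge 7/72 + 1/9 → 5/24
merge 5/36 + 13/72 → 23/72
merge 5/24 + 17/72 → 4/9
merge 17/72 + 23/72 → 5/9
merge 4/9 + 5/9 → 1
L = 5/36 + 5/24 + 23/72 + 4/9 + 5/9 + 1 = 8/3 ≈ 2.667 bits/symbol.

2.667 bits/symbol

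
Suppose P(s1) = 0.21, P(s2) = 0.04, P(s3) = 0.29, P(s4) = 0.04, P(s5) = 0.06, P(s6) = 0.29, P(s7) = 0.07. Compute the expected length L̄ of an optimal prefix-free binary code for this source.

2.42 bits/symbol

Repeatedly combine the two least-probable nodes; the expected code length is the sum of the merged weights.
merge 1/25 + 1/25 → 2/25
merge 3/50 + 7/100 → 13/100
merge 2/25 + 13/100 → 21/100
merge 21/100 + 21/100 → 21/50
merge 29/100 + 29/100 → 29/50
merge 21/50 + 29/50 → 1
L = 2/25 + 13/100 + 21/100 + 21/50 + 29/50 + 1 = 121/50 = 2.42 bits/symbol.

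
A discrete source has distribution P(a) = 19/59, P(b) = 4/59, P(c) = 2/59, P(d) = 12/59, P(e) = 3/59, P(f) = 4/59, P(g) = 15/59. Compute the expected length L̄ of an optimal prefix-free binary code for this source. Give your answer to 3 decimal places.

Repeatedly combine the two least-probable nodes; the expected code length is the sum of the merged weights.
merge 2/59 + 3/59 → 5/59
merge 4/59 + 4/59 → 8/59
merge 5/59 + 8/59 → 13/59
merge 12/59 + 13/59 → 25/59
merge 15/59 + 19/59 → 34/59
merge 25/59 + 34/59 → 1
L = 5/59 + 8/59 + 13/59 + 25/59 + 34/59 + 1 = 144/59 ≈ 2.441 bits/symbol.

2.441 bits/symbol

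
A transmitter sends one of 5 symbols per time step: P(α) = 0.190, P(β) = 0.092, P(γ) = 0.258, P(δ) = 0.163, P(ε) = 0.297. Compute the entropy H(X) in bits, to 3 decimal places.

2.223 bits

H = −Σ pᵢ log₂ pᵢ.
−0.190·log₂(0.190) = 0.4552
−0.092·log₂(0.092) = 0.3167
−0.258·log₂(0.258) = 0.5043
−0.163·log₂(0.163) = 0.4266
−0.297·log₂(0.297) = 0.5202
Sum ≈ 2.2230 → 2.223 bits.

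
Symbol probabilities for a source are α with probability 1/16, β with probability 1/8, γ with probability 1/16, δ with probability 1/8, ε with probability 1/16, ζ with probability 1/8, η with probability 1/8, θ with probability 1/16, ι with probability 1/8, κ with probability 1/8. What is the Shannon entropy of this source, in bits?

3.25 bits

Each probability is a power of 1/2, so log₂(1/p) is an integer.
H = Σ p·log₂(1/p) = 1/16·4 + 1/8·3 + 1/16·4 + 1/8·3 + 1/16·4 + 1/8·3 + 1/8·3 + 1/16·4 + 1/8·3 + 1/8·3 = 3.25 bits.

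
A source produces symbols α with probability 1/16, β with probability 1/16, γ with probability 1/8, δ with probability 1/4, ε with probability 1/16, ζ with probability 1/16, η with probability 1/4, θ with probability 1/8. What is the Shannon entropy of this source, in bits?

Each probability is a power of 1/2, so log₂(1/p) is an integer.
H = Σ p·log₂(1/p) = 1/16·4 + 1/16·4 + 1/8·3 + 1/4·2 + 1/16·4 + 1/16·4 + 1/4·2 + 1/8·3 = 2.75 bits.

2.75 bits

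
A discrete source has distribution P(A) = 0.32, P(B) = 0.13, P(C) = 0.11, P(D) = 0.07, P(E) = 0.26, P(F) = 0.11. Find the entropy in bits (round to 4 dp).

2.3831 bits

H = −Σ pᵢ log₂ pᵢ.
−0.32·log₂(0.32) = 0.5260
−0.13·log₂(0.13) = 0.3826
−0.11·log₂(0.11) = 0.3503
−0.07·log₂(0.07) = 0.2686
−0.26·log₂(0.26) = 0.5053
−0.11·log₂(0.11) = 0.3503
Sum ≈ 2.3831 → 2.3831 bits.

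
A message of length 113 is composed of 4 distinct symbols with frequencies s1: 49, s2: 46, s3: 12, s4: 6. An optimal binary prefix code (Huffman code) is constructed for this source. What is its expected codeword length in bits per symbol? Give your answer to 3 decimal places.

Probabilities are the counts divided by 113.
Repeatedly combine the two least-probable nodes; the expected code length is the sum of the merged weights.
merge 6/113 + 12/113 → 18/113
merge 18/113 + 46/113 → 64/113
merge 49/113 + 64/113 → 1
L = 18/113 + 64/113 + 1 = 195/113 ≈ 1.726 bits/symbol.

1.726 bits/symbol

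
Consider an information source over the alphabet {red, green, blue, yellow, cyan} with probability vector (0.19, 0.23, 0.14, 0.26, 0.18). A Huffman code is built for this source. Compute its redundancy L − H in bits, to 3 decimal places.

0.029 bits

Entropy H = −Σ p log₂ p ≈ 2.2906 bits.
Huffman merges: 7/50+9/50→8/25; 19/100+23/100→21/50; 13/50+8/25→29/50; 21/50+29/50→1. L = 58/25 ≈ 2.3200.
L − H = 2.3200 − 2.2906 = 0.029 bits.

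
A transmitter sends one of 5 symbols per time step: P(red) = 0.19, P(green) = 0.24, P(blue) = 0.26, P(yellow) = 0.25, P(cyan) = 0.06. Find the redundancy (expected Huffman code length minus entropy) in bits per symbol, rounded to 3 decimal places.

0.052 bits

Entropy H = −Σ p log₂ p ≈ 2.1982 bits.
Huffman merges: 3/50+19/100→1/4; 6/25+1/4→49/100; 1/4+13/50→51/100; 49/100+51/100→1. L = 9/4 ≈ 2.2500.
L − H = 2.2500 − 2.1982 = 0.052 bits.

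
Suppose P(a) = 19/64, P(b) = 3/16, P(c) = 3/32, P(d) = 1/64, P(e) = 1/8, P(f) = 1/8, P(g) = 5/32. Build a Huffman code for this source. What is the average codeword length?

2.625 bits/symbol

Repeatedly combine the two least-probable nodes; the expected code length is the sum of the merged weights.
merge 1/64 + 3/32 → 7/64
merge 7/64 + 1/8 → 15/64
merge 1/8 + 5/32 → 9/32
merge 3/16 + 15/64 → 27/64
merge 9/32 + 19/64 → 37/64
merge 27/64 + 37/64 → 1
L = 7/64 + 15/64 + 9/32 + 27/64 + 37/64 + 1 = 21/8 = 2.625 bits/symbol.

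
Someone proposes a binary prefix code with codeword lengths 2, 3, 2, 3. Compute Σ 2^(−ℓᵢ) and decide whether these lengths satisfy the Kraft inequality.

With common denominator 2^3 = 8: Σ 2^(−ℓᵢ) = 2/8 + 1/8 + 2/8 + 1/8 = 6/8 = 0.75.
Kraft's inequality requires Σ ≤ 1; here Σ = 0.75 ≤ 1, so such a prefix code exists.

0.75; yes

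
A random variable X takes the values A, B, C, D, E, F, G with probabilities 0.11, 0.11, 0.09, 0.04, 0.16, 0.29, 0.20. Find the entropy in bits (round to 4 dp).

H = −Σ pᵢ log₂ pᵢ.
−0.11·log₂(0.11) = 0.3503
−0.11·log₂(0.11) = 0.3503
−0.09·log₂(0.09) = 0.3127
−0.04·log₂(0.04) = 0.1858
−0.16·log₂(0.16) = 0.4230
−0.29·log₂(0.29) = 0.5179
−0.20·log₂(0.20) = 0.4644
Sum ≈ 2.6043 → 2.6043 bits.

2.6043 bits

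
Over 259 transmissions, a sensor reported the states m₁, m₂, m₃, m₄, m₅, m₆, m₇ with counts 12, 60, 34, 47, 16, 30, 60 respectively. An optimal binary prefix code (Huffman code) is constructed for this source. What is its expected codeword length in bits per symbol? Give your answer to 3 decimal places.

2.645 bits/symbol

Probabilities are the counts divided by 259.
Repeatedly combine the two least-probable nodes; the expected code length is the sum of the merged weights.
merge 12/259 + 16/259 → 4/37
merge 4/37 + 30/259 → 58/259
merge 34/259 + 47/259 → 81/259
merge 58/259 + 60/259 → 118/259
merge 60/259 + 81/259 → 141/259
merge 118/259 + 141/259 → 1
L = 4/37 + 58/259 + 81/259 + 118/259 + 141/259 + 1 = 685/259 ≈ 2.645 bits/symbol.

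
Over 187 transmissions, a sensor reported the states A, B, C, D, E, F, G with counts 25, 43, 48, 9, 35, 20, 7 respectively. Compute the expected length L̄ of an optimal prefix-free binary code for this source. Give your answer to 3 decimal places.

2.599 bits/symbol

Probabilities are the counts divided by 187.
Repeatedly combine the two least-probable nodes; the expected code length is the sum of the merged weights.
merge 7/187 + 9/187 → 16/187
merge 16/187 + 20/187 → 36/187
merge 25/187 + 35/187 → 60/187
merge 36/187 + 43/187 → 79/187
merge 48/187 + 60/187 → 108/187
merge 79/187 + 108/187 → 1
L = 16/187 + 36/187 + 60/187 + 79/187 + 108/187 + 1 = 486/187 ≈ 2.599 bits/symbol.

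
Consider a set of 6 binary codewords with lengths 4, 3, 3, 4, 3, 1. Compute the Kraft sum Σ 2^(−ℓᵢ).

1

With common denominator 2^4 = 16: Σ 2^(−ℓᵢ) = 1/16 + 2/16 + 2/16 + 1/16 + 2/16 + 8/16 = 16/16 = 1.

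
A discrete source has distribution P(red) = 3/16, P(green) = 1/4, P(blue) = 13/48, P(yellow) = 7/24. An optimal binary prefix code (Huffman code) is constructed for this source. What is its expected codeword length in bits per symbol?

2 bits/symbol

Repeatedly combine the two least-probable nodes; the expected code length is the sum of the merged weights.
merge 3/16 + 1/4 → 7/16
merge 13/48 + 7/24 → 9/16
merge 7/16 + 9/16 → 1
L = 7/16 + 9/16 + 1 = 2 bits/symbol.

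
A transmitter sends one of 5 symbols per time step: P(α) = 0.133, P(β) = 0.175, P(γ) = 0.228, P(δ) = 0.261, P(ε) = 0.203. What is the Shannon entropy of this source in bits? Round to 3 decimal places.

H = −Σ pᵢ log₂ pᵢ.
−0.133·log₂(0.133) = 0.3871
−0.175·log₂(0.175) = 0.4401
−0.228·log₂(0.228) = 0.4863
−0.261·log₂(0.261) = 0.5058
−0.203·log₂(0.203) = 0.4670
Sum ≈ 2.2862 → 2.286 bits.

2.286 bits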